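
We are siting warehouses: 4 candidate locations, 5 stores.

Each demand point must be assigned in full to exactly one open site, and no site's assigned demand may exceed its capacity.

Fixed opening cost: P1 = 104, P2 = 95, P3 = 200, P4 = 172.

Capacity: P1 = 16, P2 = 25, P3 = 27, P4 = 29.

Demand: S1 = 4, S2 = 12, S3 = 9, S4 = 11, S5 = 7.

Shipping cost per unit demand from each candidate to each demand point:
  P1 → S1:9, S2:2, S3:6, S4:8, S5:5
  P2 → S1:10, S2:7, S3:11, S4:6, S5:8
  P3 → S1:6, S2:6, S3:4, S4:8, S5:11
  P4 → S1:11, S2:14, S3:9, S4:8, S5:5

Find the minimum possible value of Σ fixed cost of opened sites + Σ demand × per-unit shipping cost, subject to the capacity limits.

Open {P1, P4}; cheapest assignment that respects the capacities:
  P1 (cap 16, load 16): S1, S2 — cost 4×9 + 12×2 = 60
  P4 (cap 29, load 27): S3, S4, S5 — cost 9×9 + 11×8 + 7×5 = 204
  Shipping 264, fixed 276 → total 540.
  Any other capacity-feasible assignment to {P1, P4} ships for at least 264.
Compare {P2, P3}: its best feasible assignment gives total 549.
Compare {P1, P3}: its best feasible assignment gives total 565.
Every other set of open sites that can feasibly serve all demand totals ≥ 549 even under its best assignment. Minimum: 540.

540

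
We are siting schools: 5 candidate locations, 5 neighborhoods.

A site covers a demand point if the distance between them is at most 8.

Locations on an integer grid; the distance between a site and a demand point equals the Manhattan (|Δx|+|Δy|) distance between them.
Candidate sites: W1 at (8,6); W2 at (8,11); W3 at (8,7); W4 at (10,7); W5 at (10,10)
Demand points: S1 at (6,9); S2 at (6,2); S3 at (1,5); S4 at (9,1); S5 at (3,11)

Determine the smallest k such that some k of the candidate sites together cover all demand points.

Coverage sets (demand points within 8 of each site):
  W1: {S1, S2, S3, S4}
  W2: {S1, S5}
  W3: {S1, S2, S4}
  W4: {S1, S4}
  W5: {S1, S5}
No single site covers all 5 demand points.
But {W1, W2} covers everything, so the minimum is 2.

2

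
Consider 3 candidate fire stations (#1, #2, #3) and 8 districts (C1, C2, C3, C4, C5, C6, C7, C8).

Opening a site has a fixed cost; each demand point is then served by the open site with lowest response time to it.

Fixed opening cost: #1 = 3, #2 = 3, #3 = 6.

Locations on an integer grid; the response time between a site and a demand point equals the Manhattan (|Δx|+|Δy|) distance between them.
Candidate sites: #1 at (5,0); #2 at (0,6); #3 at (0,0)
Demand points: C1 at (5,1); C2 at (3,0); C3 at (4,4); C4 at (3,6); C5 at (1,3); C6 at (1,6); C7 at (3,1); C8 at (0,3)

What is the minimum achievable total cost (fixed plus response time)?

Open {#1, #2}: assign each demand point to its cheapest open site.
  C1→#1 1, C2→#1 2, C3→#1 5, C4→#2 3, C5→#2 4, C6→#2 1, C7→#1 3, C8→#2 3
  response time 22, fixed 6 → total 28.
Compare {#1, #2, #3}: response time 22 + fixed 12 = 34.
Compare {#2, #3}: response time 30 + fixed 9 = 39.
Compare {#1, #3}: response time 33 + fixed 9 = 42.
All other subsets cost ≥ 34. Minimum total cost: 28.

28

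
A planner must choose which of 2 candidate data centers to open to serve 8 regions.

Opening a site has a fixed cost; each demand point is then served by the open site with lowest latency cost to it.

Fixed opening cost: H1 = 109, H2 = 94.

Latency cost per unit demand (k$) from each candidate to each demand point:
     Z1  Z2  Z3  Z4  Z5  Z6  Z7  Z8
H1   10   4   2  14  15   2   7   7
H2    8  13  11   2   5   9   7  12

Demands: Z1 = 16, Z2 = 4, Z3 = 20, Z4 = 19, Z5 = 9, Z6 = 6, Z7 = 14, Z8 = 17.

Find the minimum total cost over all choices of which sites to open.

Open {H1, H2}: assign each demand point to its cheapest open site.
  Z1→H2 16×8=128, Z2→H1 4×4=16, Z3→H1 20×2=40, Z4→H2 19×2=38, Z5→H2 9×5=45, Z6→H1 6×2=12, Z7→H1 14×7=98, Z8→H1 17×7=119
  latency cost 496, fixed 203 → total 699.
Compare {H2}: latency cost 839 + fixed 94 = 933.
Compare {H1}: latency cost 846 + fixed 109 = 955.

699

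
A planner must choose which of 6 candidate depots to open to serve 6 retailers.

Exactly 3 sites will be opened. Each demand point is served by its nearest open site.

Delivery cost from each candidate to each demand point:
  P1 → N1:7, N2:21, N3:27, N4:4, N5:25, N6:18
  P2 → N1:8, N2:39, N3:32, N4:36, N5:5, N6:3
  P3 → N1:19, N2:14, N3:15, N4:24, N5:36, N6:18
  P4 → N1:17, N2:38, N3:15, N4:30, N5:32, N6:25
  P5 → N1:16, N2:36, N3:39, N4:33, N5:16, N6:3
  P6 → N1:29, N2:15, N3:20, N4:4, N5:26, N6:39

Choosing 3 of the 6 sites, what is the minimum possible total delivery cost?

48

Open {P1, P2, P3}.
  N1→P1 7, N2→P3 14, N3→P3 15, N4→P1 4, N5→P2 5, N6→P2 3  ⇒ total 48.
Compare {P2, P3, P6}: total 49.
Compare {P2, P4, P6}: total 50.
No size-3 selection does better; minimum is 48.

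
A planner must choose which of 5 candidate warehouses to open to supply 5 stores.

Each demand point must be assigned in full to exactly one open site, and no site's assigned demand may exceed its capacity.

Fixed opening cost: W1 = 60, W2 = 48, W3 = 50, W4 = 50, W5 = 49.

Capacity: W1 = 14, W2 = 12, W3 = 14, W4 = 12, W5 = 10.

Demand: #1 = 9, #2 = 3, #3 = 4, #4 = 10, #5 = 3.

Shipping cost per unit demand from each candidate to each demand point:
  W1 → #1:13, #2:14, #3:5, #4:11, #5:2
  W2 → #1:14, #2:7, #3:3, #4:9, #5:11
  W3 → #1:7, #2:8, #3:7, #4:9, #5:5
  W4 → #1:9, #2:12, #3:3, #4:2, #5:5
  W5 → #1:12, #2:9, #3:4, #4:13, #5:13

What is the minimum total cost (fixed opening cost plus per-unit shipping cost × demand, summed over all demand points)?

279

Open {W2, W3, W4}; cheapest assignment that respects the capacities:
  W2 (cap 12, load 7): #2, #3 — cost 3×7 + 4×3 = 33
  W3 (cap 14, load 12): #1, #5 — cost 9×7 + 3×5 = 78
  W4 (cap 12, load 10): #4 — cost 10×2 = 20
  Shipping 131, fixed 148 → total 279.
  Any other capacity-feasible assignment to {W2, W3, W4} ships for at least 131.
Compare {W3, W4, W5}: its best feasible assignment gives total 290.
Compare {W1, W3, W4}: its best feasible assignment gives total 293.
Every other set of open sites that can feasibly serve all demand totals ≥ 290 even under its best assignment. Minimum: 279.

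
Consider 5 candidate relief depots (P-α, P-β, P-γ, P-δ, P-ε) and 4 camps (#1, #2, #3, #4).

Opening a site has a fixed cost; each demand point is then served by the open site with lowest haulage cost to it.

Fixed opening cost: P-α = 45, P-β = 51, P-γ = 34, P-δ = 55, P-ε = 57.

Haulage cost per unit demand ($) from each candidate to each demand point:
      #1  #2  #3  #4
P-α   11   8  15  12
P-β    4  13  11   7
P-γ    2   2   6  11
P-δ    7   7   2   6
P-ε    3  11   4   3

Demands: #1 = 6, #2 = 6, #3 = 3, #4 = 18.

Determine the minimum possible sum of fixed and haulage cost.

Open {P-γ, P-ε}: assign each demand point to its cheapest open site.
  #1→P-γ 6×2=12, #2→P-γ 6×2=12, #3→P-ε 3×4=12, #4→P-ε 18×3=54
  haulage cost 90, fixed 91 → total 181.
Compare {P-ε}: haulage cost 150 + fixed 57 = 207.
Compare {P-α, P-γ, P-ε}: haulage cost 90 + fixed 136 = 226.
Compare {P-γ, P-δ}: haulage cost 138 + fixed 89 = 227.
All other subsets cost ≥ 207. Minimum total cost: 181.

181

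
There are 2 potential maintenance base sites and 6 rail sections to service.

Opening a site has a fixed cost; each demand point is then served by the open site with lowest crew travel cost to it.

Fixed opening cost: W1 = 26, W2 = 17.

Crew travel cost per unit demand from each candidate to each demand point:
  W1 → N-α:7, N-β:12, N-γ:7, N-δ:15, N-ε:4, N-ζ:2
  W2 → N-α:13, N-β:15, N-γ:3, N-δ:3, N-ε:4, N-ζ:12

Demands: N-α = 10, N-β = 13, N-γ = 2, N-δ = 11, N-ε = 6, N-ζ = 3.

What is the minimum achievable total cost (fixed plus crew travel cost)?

Open {W1, W2}: assign each demand point to its cheapest open site.
  N-α→W1 10×7=70, N-β→W1 13×12=156, N-γ→W2 2×3=6, N-δ→W2 11×3=33, N-ε→W1 6×4=24, N-ζ→W1 3×2=6
  crew travel cost 295, fixed 43 → total 338.
Compare {W2}: crew travel cost 424 + fixed 17 = 441.
Compare {W1}: crew travel cost 435 + fixed 26 = 461.

338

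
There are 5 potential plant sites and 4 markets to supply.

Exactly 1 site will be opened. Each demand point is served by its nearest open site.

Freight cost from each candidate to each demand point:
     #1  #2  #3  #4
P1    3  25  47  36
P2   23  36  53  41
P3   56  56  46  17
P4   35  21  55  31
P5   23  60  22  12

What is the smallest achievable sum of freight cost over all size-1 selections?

111

Open {P1}.
  #1→P1 3, #2→P1 25, #3→P1 47, #4→P1 36  ⇒ total 111.
Compare {P5}: total 117.
Compare {P4}: total 142.
No size-1 selection does better; minimum is 111.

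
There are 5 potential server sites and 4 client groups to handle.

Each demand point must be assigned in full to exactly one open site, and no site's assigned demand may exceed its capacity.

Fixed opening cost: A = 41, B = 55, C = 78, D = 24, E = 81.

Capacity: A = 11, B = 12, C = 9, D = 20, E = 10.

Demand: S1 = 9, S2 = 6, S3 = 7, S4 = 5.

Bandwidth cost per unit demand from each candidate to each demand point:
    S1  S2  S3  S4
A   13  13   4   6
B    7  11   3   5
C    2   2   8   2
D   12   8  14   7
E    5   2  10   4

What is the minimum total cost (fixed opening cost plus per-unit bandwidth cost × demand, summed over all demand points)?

Open {B, C, D}; cheapest assignment that respects the capacities:
  B (cap 12, load 12): S3, S4 — cost 7×3 + 5×5 = 46
  C (cap 9, load 9): S1 — cost 9×2 = 18
  D (cap 20, load 6): S2 — cost 6×8 = 48
  Shipping 112, fixed 157 → total 269.
  Any other capacity-feasible assignment to {B, C, D} ships for at least 112.
Compare {A, C, D}: its best feasible assignment gives total 272.
Compare {B, D}: its best feasible assignment gives total 281.
Every other set of open sites that can feasibly serve all demand totals ≥ 272 even under its best assignment. Minimum: 269.

269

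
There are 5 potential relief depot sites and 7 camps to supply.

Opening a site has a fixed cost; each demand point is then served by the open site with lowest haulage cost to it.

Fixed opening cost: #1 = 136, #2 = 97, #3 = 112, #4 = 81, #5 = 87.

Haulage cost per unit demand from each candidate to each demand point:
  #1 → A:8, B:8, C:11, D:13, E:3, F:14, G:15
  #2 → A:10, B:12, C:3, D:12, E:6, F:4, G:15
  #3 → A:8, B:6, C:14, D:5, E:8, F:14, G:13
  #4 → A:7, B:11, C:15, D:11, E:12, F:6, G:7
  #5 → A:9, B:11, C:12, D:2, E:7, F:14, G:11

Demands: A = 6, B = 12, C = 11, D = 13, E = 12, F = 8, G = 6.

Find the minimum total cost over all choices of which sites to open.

599

Open {#2, #5}: assign each demand point to its cheapest open site.
  A→#5 6×9=54, B→#5 12×11=132, C→#2 11×3=33, D→#5 13×2=26, E→#2 12×6=72, F→#2 8×4=32, G→#5 6×11=66
  haulage cost 415, fixed 184 → total 599.
Compare {#2, #3}: haulage cost 400 + fixed 209 = 609.
Compare {#2, #4, #5}: haulage cost 379 + fixed 265 = 644.
Compare {#2, #3, #5}: haulage cost 349 + fixed 296 = 645.
All other subsets cost ≥ 609. Minimum total cost: 599.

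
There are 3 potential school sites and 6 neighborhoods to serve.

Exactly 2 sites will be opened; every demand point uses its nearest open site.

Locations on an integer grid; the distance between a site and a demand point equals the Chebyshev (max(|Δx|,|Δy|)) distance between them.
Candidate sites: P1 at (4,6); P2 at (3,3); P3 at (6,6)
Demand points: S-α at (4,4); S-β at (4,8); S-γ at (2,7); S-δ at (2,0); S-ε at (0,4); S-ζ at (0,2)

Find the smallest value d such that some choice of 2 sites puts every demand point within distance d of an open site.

Open {P1, P2}.
  Farthest demand point is S-δ at distance 3 (to P2); all others are ≤ 3.
With {P2, P3} the worst case is 4.
With {P1, P3} the worst case is 6.
No size-2 selection achieves below 3.

3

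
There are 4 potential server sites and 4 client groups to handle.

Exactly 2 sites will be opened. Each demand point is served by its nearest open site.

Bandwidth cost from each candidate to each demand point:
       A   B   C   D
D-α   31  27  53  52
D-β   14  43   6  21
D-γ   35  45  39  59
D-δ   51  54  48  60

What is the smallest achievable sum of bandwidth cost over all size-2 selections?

68

Open {D-α, D-β}.
  A→D-β 14, B→D-α 27, C→D-β 6, D→D-β 21  ⇒ total 68.
Compare {D-β, D-γ}: total 84.
Compare {D-β, D-δ}: total 84.
No size-2 selection does better; minimum is 68.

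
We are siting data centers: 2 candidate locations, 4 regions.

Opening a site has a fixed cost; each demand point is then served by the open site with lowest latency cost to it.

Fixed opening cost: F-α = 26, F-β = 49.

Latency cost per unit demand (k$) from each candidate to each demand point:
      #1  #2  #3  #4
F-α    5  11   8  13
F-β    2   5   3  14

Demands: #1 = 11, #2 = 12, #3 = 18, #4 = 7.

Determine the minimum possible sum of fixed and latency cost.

283

Open {F-β}: assign each demand point to its cheapest open site.
  #1→F-β 11×2=22, #2→F-β 12×5=60, #3→F-β 18×3=54, #4→F-β 7×14=98
  latency cost 234, fixed 49 → total 283.
Compare {F-α, F-β}: latency cost 227 + fixed 75 = 302.
Compare {F-α}: latency cost 422 + fixed 26 = 448.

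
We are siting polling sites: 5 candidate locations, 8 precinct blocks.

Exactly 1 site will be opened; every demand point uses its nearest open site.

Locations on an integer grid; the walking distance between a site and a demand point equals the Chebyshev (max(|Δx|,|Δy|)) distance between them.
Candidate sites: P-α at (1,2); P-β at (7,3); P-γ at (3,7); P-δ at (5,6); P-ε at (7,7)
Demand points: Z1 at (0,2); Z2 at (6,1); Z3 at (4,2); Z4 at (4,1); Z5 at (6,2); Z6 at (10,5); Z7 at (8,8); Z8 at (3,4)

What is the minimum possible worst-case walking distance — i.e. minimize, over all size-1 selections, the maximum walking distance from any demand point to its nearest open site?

Open {P-δ}.
  Farthest demand point is Z1 at walking distance 5 (to P-δ); all others are ≤ 5.
With {P-β} the worst case is 7.
With {P-γ} the worst case is 7.
No size-1 selection achieves below 5.

5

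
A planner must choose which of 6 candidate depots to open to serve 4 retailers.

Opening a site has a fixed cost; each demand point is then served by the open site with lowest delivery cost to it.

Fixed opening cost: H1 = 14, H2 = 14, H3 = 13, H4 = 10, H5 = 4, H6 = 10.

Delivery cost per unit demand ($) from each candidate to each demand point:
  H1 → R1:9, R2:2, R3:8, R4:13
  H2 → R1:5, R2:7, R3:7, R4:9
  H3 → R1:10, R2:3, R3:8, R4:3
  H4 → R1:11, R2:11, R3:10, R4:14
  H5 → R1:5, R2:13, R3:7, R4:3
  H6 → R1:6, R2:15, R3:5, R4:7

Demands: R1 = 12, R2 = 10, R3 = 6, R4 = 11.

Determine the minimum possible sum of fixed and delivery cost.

171

Open {H1, H5, H6}: assign each demand point to its cheapest open site.
  R1→H5 12×5=60, R2→H1 10×2=20, R3→H6 6×5=30, R4→H5 11×3=33
  delivery cost 143, fixed 28 → total 171.
Compare {H1, H5}: delivery cost 155 + fixed 18 = 173.
Compare {H3, H5, H6}: delivery cost 153 + fixed 27 = 180.
Compare {H1, H4, H5, H6}: delivery cost 143 + fixed 38 = 181.
All other subsets cost ≥ 173. Minimum total cost: 171.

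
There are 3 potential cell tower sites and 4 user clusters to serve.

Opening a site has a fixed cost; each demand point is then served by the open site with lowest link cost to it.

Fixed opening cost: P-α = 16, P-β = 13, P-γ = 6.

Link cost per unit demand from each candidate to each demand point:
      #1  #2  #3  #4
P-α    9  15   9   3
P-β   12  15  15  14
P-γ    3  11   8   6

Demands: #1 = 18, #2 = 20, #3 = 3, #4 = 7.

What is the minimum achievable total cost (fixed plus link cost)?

Open {P-α, P-γ}: assign each demand point to its cheapest open site.
  #1→P-γ 18×3=54, #2→P-γ 20×11=220, #3→P-γ 3×8=24, #4→P-α 7×3=21
  link cost 319, fixed 22 → total 341.
Compare {P-γ}: link cost 340 + fixed 6 = 346.
Compare {P-α, P-β, P-γ}: link cost 319 + fixed 35 = 354.
Compare {P-β, P-γ}: link cost 340 + fixed 19 = 359.
All other subsets cost ≥ 346. Minimum total cost: 341.

341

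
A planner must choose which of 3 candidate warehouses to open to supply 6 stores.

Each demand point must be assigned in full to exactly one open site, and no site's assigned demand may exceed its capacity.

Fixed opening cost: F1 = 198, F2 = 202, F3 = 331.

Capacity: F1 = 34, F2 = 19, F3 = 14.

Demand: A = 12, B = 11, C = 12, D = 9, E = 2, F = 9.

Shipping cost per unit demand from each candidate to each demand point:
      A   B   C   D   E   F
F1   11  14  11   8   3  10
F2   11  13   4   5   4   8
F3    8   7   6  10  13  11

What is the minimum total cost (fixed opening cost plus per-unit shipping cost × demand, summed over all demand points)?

1156

Open {F1, F2, F3}; cheapest assignment that respects the capacities:
  F1 (cap 34, load 32): A, D, E, F — cost 12×11 + 9×8 + 2×3 + 9×10 = 300
  F2 (cap 19, load 12): C — cost 12×4 = 48
  F3 (cap 14, load 11): B — cost 11×7 = 77
  Shipping 425, fixed 731 → total 1156.
  Any other capacity-feasible assignment to {F1, F2, F3} ships for at least 425.
Total demand is 55 and no other set of sites has combined capacity ≥ 55, so {F1, F2, F3} is the only feasible choice of open sites. Minimum: 1156.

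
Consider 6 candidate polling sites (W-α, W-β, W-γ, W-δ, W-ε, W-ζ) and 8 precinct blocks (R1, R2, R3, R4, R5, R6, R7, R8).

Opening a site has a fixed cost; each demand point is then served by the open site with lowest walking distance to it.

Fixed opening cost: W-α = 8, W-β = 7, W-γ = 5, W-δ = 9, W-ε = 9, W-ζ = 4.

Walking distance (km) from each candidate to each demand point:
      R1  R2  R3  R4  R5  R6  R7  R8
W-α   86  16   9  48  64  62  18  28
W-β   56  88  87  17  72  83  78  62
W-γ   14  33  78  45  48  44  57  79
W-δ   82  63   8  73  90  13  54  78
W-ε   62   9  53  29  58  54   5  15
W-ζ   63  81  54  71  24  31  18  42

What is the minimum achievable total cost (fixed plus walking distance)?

139

Open {W-β, W-γ, W-δ, W-ε, W-ζ}: assign each demand point to its cheapest open site.
  R1→W-γ 14, R2→W-ε 9, R3→W-δ 8, R4→W-β 17, R5→W-ζ 24, R6→W-δ 13, R7→W-ε 5, R8→W-ε 15
  walking distance 105, fixed 34 → total 139.
Compare {W-γ, W-δ, W-ε, W-ζ}: walking distance 117 + fixed 27 = 144.
Compare {W-α, W-β, W-γ, W-δ, W-ε, W-ζ}: walking distance 105 + fixed 42 = 147.
Compare {W-α, W-γ, W-δ, W-ε, W-ζ}: walking distance 117 + fixed 35 = 152.
All other subsets cost ≥ 144. Minimum total cost: 139.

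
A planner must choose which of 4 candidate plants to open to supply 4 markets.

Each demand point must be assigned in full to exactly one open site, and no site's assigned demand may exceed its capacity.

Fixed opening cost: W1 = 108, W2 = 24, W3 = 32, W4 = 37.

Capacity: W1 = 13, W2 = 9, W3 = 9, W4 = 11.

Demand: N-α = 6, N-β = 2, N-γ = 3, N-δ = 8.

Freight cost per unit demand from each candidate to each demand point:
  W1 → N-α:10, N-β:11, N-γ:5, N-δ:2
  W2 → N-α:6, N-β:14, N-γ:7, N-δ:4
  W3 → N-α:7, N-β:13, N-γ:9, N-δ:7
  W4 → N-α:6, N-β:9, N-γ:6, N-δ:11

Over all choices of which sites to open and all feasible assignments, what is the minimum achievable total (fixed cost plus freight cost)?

Open {W2, W4}; cheapest assignment that respects the capacities:
  W2 (cap 9, load 8): N-δ — cost 8×4 = 32
  W4 (cap 11, load 11): N-α, N-β, N-γ — cost 6×6 + 2×9 + 3×6 = 72
  Shipping 104, fixed 61 → total 165.
  Any other capacity-feasible assignment to {W2, W4} ships for at least 104.
Compare {W3, W4}: its best feasible assignment gives total 197.
Compare {W2, W3, W4}: its best feasible assignment gives total 197.
Every other set of open sites that can feasibly serve all demand totals ≥ 197 even under its best assignment. Minimum: 165.

165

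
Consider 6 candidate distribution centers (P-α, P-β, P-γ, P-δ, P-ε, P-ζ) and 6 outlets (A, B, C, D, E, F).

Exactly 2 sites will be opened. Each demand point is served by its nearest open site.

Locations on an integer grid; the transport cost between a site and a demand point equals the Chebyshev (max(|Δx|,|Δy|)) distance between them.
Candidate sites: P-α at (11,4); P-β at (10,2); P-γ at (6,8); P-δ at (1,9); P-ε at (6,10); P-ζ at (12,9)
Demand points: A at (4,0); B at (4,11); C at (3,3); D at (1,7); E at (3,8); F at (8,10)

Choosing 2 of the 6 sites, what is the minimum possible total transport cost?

Open {P-γ, P-δ}.
  A→P-γ 8, B→P-γ 3, C→P-γ 5, D→P-δ 2, E→P-δ 2, F→P-γ 2  ⇒ total 22.
Compare {P-δ, P-ε}: total 23.
Compare {P-β, P-γ}: total 24.
No size-2 selection does better; minimum is 22.

22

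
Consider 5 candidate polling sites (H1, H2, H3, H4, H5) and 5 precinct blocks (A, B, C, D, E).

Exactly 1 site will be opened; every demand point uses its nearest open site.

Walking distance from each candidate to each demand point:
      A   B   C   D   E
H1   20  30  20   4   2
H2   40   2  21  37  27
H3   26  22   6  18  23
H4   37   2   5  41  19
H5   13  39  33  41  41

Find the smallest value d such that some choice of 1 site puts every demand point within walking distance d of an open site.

Open {H3}.
  Farthest demand point is A at walking distance 26 (to H3); all others are ≤ 26.
With {H1} the worst case is 30.
With {H2} the worst case is 40.
No size-1 selection achieves below 26.

26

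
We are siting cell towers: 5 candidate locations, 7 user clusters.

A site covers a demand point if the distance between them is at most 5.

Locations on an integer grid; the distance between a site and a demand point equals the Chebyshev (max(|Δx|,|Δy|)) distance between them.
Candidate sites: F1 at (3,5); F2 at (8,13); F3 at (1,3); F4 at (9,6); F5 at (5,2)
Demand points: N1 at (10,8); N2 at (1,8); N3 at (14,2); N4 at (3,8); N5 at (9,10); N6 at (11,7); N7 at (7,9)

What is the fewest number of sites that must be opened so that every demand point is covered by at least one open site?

Coverage sets (demand points within 5 of each site):
  F1: {N2, N4, N7}
  F2: {N1, N4, N5, N7}
  F3: {N2, N4}
  F4: {N1, N3, N5, N6, N7}
  F5: {}
No single site covers all 7 demand points.
But {F1, F4} covers everything, so the minimum is 2.

2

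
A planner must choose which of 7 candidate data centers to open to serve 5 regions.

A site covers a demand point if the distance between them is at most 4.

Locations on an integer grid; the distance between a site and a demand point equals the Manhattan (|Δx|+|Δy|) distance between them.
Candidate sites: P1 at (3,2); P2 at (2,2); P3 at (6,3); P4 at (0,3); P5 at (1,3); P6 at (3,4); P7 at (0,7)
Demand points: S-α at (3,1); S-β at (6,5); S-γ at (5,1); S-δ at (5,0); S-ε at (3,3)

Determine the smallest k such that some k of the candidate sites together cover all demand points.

2

Coverage sets (demand points within 4 of each site):
  P1: {S-α, S-γ, S-δ, S-ε}
  P2: {S-α, S-γ, S-ε}
  P3: {S-β, S-γ, S-δ, S-ε}
  P4: {S-ε}
  P5: {S-α, S-ε}
  P6: {S-α, S-β, S-ε}
  P7: {}
No single site covers all 5 demand points.
But {P1, P3} covers everything, so the minimum is 2.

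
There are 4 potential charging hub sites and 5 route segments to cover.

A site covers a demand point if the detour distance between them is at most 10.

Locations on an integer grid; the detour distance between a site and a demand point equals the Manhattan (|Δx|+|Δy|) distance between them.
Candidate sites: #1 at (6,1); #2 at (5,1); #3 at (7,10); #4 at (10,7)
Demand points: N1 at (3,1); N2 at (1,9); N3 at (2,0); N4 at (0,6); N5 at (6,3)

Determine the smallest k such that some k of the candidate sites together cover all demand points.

2

Coverage sets (demand points within 10 of each site):
  #1: {N1, N3, N5}
  #2: {N1, N3, N4, N5}
  #3: {N2, N5}
  #4: {N5}
No single site covers all 5 demand points.
But {#2, #3} covers everything, so the minimum is 2.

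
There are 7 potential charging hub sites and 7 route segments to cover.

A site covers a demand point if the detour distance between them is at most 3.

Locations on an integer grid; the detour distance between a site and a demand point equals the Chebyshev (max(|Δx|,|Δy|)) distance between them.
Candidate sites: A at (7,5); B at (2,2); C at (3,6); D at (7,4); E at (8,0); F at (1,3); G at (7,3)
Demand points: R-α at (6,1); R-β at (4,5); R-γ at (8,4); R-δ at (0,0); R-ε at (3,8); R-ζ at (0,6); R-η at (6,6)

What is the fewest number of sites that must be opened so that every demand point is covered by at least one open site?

3

Coverage sets (demand points within 3 of each site):
  A: {R-β, R-γ, R-η}
  B: {R-β, R-δ}
  C: {R-β, R-ε, R-ζ, R-η}
  D: {R-α, R-β, R-γ, R-η}
  E: {R-α}
  F: {R-β, R-δ, R-ζ}
  G: {R-α, R-β, R-γ, R-η}
No 2 sites suffice: every size-2 union leaves at least one demand point uncovered.
But {B, C, D} covers everything, so the minimum is 3.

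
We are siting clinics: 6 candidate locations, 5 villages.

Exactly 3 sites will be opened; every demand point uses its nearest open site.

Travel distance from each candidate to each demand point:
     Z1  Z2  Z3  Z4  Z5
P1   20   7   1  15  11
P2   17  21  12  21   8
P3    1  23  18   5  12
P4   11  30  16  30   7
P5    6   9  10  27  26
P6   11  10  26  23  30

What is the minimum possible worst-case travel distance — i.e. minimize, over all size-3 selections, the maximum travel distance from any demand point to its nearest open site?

Open {P1, P3, P4}.
  Farthest demand point is Z2 at travel distance 7 (to P1); all others are ≤ 7.
With {P1, P2, P3} the worst case is 8.
With {P2, P3, P5} the worst case is 10.
No size-3 selection achieves below 7.

7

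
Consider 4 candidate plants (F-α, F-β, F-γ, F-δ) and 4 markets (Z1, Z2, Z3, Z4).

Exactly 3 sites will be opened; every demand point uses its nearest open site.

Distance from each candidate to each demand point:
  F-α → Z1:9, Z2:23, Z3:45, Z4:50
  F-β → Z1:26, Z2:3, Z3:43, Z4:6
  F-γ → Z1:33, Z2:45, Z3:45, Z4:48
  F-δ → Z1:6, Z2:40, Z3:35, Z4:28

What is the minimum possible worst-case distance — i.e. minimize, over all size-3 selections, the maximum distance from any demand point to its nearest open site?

Open {F-α, F-β, F-δ}.
  Farthest demand point is Z3 at distance 35 (to F-δ); all others are ≤ 35.
With {F-α, F-γ, F-δ} the worst case is 35.
With {F-β, F-γ, F-δ} the worst case is 35.
No size-3 selection achieves below 35.

35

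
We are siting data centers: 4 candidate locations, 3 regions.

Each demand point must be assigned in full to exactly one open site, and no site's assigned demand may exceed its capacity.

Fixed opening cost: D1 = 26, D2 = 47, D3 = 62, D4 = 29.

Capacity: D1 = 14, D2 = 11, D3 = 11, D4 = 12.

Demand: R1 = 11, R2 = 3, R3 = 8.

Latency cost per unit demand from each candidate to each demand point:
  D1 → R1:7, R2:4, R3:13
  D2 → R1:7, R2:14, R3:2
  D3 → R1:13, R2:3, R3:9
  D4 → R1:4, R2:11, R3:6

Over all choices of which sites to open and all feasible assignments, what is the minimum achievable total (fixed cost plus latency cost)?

Open {D1, D2, D4}; cheapest assignment that respects the capacities:
  D1 (cap 14, load 3): R2 — cost 3×4 = 12
  D2 (cap 11, load 8): R3 — cost 8×2 = 16
  D4 (cap 12, load 11): R1 — cost 11×4 = 44
  Shipping 72, fixed 102 → total 174.
  Any other capacity-feasible assignment to {D1, D2, D4} ships for at least 72.
Compare {D1, D2}: its best feasible assignment gives total 178.
Compare {D2, D4}: its best feasible assignment gives total 178.
Every other set of open sites that can feasibly serve all demand totals ≥ 178 even under its best assignment. Minimum: 174.

174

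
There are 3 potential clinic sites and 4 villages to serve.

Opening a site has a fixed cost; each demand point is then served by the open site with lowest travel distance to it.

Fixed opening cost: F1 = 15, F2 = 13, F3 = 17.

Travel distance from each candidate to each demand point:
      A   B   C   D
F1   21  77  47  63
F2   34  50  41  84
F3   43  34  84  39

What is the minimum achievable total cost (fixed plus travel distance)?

173

Open {F1, F3}: assign each demand point to its cheapest open site.
  A→F1 21, B→F3 34, C→F1 47, D→F3 39
  travel distance 141, fixed 32 → total 173.
Compare {F2, F3}: travel distance 148 + fixed 30 = 178.
Compare {F1, F2, F3}: travel distance 135 + fixed 45 = 180.
Compare {F1, F2}: travel distance 175 + fixed 28 = 203.
All other subsets cost ≥ 178. Minimum total cost: 173.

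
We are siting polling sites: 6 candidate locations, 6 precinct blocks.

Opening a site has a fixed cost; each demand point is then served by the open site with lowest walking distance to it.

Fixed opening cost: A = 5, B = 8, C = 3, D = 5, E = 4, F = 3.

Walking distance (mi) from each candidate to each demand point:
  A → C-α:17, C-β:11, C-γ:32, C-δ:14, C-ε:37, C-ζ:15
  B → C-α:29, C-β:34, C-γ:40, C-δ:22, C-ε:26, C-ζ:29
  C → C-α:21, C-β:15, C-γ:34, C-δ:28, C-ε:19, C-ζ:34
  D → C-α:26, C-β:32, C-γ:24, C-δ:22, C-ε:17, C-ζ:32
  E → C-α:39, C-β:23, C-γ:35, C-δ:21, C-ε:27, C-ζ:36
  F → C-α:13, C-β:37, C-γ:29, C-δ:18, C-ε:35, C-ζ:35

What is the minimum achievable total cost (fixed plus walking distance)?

107

Open {A, D, F}: assign each demand point to its cheapest open site.
  C-α→F 13, C-β→A 11, C-γ→D 24, C-δ→A 14, C-ε→D 17, C-ζ→A 15
  walking distance 94, fixed 13 → total 107.
Compare {A, D}: walking distance 98 + fixed 10 = 108.
Compare {A, C, D, F}: walking distance 94 + fixed 16 = 110.
Compare {A, C, D}: walking distance 98 + fixed 13 = 111.
All other subsets cost ≥ 108. Minimum total cost: 107.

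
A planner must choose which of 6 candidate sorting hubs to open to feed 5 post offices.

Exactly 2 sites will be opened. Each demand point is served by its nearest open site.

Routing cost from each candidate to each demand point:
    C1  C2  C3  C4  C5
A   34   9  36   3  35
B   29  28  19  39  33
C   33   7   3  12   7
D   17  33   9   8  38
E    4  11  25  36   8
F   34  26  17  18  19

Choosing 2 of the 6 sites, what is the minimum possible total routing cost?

Open {C, E}.
  C1→E 4, C2→C 7, C3→C 3, C4→C 12, C5→C 7  ⇒ total 33.
Compare {D, E}: total 40.
Compare {C, D}: total 42.
No size-2 selection does better; minimum is 33.

33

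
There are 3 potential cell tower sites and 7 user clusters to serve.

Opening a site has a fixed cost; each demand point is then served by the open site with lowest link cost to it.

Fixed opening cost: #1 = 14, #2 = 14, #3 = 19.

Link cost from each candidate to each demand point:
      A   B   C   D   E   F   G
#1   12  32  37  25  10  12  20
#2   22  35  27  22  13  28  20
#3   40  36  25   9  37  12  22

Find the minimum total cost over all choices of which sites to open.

153

Open {#1, #3}: assign each demand point to its cheapest open site.
  A→#1 12, B→#1 32, C→#3 25, D→#3 9, E→#1 10, F→#1 12, G→#1 20
  link cost 120, fixed 33 → total 153.
Compare {#1}: link cost 148 + fixed 14 = 162.
Compare {#1, #2}: link cost 135 + fixed 28 = 163.
Compare {#1, #2, #3}: link cost 120 + fixed 47 = 167.
All other subsets cost ≥ 162. Minimum total cost: 153.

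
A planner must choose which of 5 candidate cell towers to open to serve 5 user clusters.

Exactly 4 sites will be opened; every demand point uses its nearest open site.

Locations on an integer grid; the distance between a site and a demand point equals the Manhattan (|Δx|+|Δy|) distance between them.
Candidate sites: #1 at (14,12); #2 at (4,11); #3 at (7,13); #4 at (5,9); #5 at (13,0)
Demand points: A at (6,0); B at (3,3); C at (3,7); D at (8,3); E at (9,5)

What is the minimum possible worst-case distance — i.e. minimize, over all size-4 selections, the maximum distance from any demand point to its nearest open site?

8

Open {#1, #2, #4, #5}.
  Farthest demand point is B at distance 8 (to #4); all others are ≤ 8.
With {#1, #3, #4, #5} the worst case is 8.
With {#2, #3, #4, #5} the worst case is 8.
No size-4 selection achieves below 8.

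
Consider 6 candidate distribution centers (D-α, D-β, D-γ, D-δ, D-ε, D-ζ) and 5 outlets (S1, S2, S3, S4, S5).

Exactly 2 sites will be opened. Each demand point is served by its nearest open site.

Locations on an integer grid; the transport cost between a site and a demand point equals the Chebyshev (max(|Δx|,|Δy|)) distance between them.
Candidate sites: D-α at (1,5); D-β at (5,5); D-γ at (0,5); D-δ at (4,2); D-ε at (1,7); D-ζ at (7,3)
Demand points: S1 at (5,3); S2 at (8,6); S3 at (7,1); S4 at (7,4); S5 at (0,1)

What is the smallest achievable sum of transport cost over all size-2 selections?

Open {D-δ, D-ζ}.
  S1→D-δ 1, S2→D-ζ 3, S3→D-ζ 2, S4→D-ζ 1, S5→D-δ 4  ⇒ total 11.
Compare {D-α, D-ζ}: total 12.
Compare {D-γ, D-ζ}: total 12.
No size-2 selection does better; minimum is 11.

11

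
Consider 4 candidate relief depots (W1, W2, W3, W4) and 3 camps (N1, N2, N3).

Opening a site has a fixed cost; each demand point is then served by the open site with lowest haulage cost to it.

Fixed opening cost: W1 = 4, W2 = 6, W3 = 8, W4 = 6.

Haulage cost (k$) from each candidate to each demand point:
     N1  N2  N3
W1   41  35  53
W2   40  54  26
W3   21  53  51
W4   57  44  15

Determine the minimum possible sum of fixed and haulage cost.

Open {W1, W3, W4}: assign each demand point to its cheapest open site.
  N1→W3 21, N2→W1 35, N3→W4 15
  haulage cost 71, fixed 18 → total 89.
Compare {W3, W4}: haulage cost 80 + fixed 14 = 94.
Compare {W1, W2, W3, W4}: haulage cost 71 + fixed 24 = 95.
Compare {W1, W2, W3}: haulage cost 82 + fixed 18 = 100.
All other subsets cost ≥ 94. Minimum total cost: 89.

89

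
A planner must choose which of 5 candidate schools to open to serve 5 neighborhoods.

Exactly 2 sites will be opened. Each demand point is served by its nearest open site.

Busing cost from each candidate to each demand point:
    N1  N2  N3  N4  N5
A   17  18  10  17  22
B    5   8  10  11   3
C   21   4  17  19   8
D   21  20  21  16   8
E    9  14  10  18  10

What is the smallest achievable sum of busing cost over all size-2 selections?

33

Open {B, C}.
  N1→B 5, N2→C 4, N3→B 10, N4→B 11, N5→B 3  ⇒ total 33.
Compare {A, B}: total 37.
Compare {B, D}: total 37.
No size-2 selection does better; minimum is 33.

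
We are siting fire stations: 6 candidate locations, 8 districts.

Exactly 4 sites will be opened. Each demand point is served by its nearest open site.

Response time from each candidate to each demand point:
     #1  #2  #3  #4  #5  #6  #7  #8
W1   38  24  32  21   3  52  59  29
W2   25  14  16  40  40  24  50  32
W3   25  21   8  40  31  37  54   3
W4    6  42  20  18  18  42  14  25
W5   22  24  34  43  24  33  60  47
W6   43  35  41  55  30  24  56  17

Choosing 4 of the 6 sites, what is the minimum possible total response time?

90

Open {W1, W2, W3, W4}.
  #1→W4 6, #2→W2 14, #3→W3 8, #4→W4 18, #5→W1 3, #6→W2 24, #7→W4 14, #8→W3 3  ⇒ total 90.
Compare {W1, W3, W4, W6}: total 97.
Compare {W2, W3, W4, W5}: total 105.
No size-4 selection does better; minimum is 90.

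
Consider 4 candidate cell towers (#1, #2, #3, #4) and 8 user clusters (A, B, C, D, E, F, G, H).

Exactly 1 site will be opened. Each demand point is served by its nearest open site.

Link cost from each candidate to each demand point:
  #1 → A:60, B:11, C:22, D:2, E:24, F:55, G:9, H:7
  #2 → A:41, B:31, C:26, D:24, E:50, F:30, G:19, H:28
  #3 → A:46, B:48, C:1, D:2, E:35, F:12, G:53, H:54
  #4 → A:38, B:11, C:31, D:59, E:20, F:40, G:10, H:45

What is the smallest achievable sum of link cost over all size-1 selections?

190

Open {#1}.
  A→#1 60, B→#1 11, C→#1 22, D→#1 2, E→#1 24, F→#1 55, G→#1 9, H→#1 7  ⇒ total 190.
Compare {#2}: total 249.
Compare {#3}: total 251.
No size-1 selection does better; minimum is 190.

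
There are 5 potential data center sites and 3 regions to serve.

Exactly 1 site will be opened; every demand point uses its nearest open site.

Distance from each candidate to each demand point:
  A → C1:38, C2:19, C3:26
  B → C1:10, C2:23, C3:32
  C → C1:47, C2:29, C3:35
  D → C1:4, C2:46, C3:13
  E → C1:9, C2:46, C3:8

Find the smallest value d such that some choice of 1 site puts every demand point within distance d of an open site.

32

Open {B}.
  Farthest demand point is C3 at distance 32 (to B); all others are ≤ 32.
With {A} the worst case is 38.
With {D} the worst case is 46.
No size-1 selection achieves below 32.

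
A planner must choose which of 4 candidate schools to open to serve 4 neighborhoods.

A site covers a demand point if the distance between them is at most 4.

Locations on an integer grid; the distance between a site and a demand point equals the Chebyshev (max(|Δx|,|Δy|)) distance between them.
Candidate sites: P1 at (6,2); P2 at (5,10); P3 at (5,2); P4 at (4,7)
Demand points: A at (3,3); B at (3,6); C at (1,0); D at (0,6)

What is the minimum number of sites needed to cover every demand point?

2

Coverage sets (demand points within 4 of each site):
  P1: {A, B}
  P2: {B}
  P3: {A, B, C}
  P4: {A, B, D}
No single site covers all 4 demand points.
But {P3, P4} covers everything, so the minimum is 2.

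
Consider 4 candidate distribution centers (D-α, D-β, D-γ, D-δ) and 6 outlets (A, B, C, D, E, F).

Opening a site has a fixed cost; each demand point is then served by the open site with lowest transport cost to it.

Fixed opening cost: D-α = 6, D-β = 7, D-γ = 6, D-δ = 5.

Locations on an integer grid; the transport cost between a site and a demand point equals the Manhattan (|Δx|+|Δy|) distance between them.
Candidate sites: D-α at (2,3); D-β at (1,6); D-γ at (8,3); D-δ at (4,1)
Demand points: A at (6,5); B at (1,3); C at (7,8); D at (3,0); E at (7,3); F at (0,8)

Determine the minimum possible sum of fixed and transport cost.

Open {D-α, D-γ}: assign each demand point to its cheapest open site.
  A→D-γ 4, B→D-α 1, C→D-γ 6, D→D-α 4, E→D-γ 1, F→D-α 7
  transport cost 23, fixed 12 → total 35.
Compare {D-β, D-γ, D-δ}: transport cost 19 + fixed 18 = 37.
Compare {D-β, D-γ}: transport cost 25 + fixed 13 = 38.
Compare {D-α, D-β, D-γ}: transport cost 19 + fixed 19 = 38.
All other subsets cost ≥ 37. Minimum total cost: 35.

35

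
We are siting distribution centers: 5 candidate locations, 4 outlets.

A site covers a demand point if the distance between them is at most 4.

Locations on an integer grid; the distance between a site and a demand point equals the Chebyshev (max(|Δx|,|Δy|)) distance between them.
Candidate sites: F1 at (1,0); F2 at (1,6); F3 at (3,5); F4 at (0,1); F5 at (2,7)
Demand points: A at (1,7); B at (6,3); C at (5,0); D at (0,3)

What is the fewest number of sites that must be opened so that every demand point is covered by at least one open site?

2

Coverage sets (demand points within 4 of each site):
  F1: {C, D}
  F2: {A, D}
  F3: {A, B, D}
  F4: {D}
  F5: {A, B, D}
No single site covers all 4 demand points.
But {F1, F3} covers everything, so the minimum is 2.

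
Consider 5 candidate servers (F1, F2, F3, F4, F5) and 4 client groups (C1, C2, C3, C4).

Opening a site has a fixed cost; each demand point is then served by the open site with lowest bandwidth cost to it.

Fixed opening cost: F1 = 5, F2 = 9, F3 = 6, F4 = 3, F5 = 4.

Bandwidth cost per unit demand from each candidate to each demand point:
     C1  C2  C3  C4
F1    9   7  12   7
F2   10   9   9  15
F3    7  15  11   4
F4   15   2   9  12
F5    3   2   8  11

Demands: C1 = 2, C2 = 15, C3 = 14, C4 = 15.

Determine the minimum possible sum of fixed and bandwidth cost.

218

Open {F3, F5}: assign each demand point to its cheapest open site.
  C1→F5 2×3=6, C2→F5 15×2=30, C3→F5 14×8=112, C4→F3 15×4=60
  bandwidth cost 208, fixed 10 → total 218.
Compare {F3, F4, F5}: bandwidth cost 208 + fixed 13 = 221.
Compare {F1, F3, F5}: bandwidth cost 208 + fixed 15 = 223.
Compare {F1, F3, F4, F5}: bandwidth cost 208 + fixed 18 = 226.
All other subsets cost ≥ 221. Minimum total cost: 218.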